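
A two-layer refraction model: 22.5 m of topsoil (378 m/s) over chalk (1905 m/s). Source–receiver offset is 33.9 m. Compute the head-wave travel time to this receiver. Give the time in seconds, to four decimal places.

θ_c = arcsin(V₁/V₂) = arcsin(378/1905) = 11.44°, cos θ_c = 0.9801.
Intercept time tᵢ = 2h cos θ_c / V₁ = 2·22.5·0.9801/378 = 0.11668 s.
t = x/V₂ + tᵢ = 33.9/1905 + 0.11668 = 0.13448 s.

0.1345 s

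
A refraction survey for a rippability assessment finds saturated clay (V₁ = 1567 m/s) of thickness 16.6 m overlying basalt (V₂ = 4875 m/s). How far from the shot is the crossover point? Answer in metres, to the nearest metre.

46 m

x_cross = 2h·√((V₂+V₁)/(V₂−V₁)).
(V₂+V₁)/(V₂−V₁) = (4875+1567)/(4875−1567) = 1.9474; √ = 1.3955.
x_cross = 2·16.6·1.3955 = 46.33 m.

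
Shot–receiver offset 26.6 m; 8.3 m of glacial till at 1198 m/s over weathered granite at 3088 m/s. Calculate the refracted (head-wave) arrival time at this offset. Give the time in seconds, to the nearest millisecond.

0.021 s

t = x/V₂ + 2h·√(V₂²−V₁²)/(V₁V₂).
√(V₂²−V₁²) = √(3088²−1198²) = 2846.1 m/s; delay term = 2·8.3·2846.1/(1198·3088) = 0.01277 s.
t = 26.6/3088 + 0.01277 = 0.02139 s.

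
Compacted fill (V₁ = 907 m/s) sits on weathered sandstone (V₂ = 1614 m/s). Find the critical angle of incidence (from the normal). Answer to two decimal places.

Critical incidence: sin θ_c = V₁/V₂ = 907/1614 = 0.5620.
θ_c = arcsin 0.5620 = 34.19°.

34.19°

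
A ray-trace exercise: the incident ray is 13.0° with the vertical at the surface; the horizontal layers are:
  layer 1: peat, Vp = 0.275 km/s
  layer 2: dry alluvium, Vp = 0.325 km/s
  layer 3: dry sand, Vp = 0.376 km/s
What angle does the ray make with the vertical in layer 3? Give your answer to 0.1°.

17.9°

Ray parameter p = sin 13.0° / 0.275 = 8.1800e-01 s/km.
sin θ_3 = p·V_3 = 8.1800e-01 × 0.376 = 0.3076.
θ_3 = arcsin 0.3076 = 17.91°.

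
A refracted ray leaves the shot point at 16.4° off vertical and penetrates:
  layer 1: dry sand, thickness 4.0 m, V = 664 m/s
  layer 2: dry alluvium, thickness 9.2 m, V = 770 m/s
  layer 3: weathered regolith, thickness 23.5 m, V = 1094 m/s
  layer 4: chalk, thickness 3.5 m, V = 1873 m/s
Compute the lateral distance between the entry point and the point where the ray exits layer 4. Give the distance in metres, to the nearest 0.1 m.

21.3 m

Ray parameter p = sin 16.4° / 664 m/s = 4.2521e-04 s/m.
Layer 1: θ = 16.40°; offset = 4.0·tan 16.40° = 1.177 m.
Layer 2: sin θ = p·770 = 0.3274 → θ = 19.11°; offset = 9.2·tan 19.11° = 3.188 m.
Layer 3: sin θ = p·1094 = 0.4652 → θ = 27.72°; offset = 23.5·tan 27.72° = 12.349 m.
Layer 4: sin θ = p·1873 = 0.7964 → θ = 52.79°; offset = 3.5·tan 52.79° = 4.609 m.
Summing the layer offsets gives 21.324 m.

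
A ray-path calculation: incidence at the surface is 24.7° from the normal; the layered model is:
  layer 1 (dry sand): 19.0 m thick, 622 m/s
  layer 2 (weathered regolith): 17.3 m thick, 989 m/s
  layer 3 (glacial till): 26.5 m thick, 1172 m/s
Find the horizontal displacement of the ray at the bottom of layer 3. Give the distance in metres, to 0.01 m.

p = sin θ₁/V₁ = sin 24.7°/622 = 6.7181e-04 s/m is conserved through the stack.
Layer 1: θ = 24.70°; offset = 19.0·tan 24.70° = 8.7390 m.
Layer 2: sin θ = p·989 = 0.6644 → θ = 41.64°; offset = 17.3·tan 41.64° = 15.3802 m.
Layer 3: sin θ = p·1172 = 0.7874 → θ = 51.94°; offset = 26.5·tan 51.94° = 33.8451 m.
Total horizontal offset = 57.9643 m.

57.96 m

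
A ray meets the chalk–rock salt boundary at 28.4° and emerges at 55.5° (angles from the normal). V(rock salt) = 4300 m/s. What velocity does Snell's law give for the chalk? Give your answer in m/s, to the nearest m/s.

Snell's law: sin 28.4°/V₁ = sin 55.5°/V₂.
V₁ = V₂·sin 28.4°/sin 55.5° = 4300 × 0.5771 = 2481.64 m/s.

2482 m/s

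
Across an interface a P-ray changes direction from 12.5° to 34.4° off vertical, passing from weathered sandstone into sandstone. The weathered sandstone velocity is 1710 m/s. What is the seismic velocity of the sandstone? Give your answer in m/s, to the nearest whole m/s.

4464 m/s

sin 12.5° = 0.2164; sin 34.4° = 0.5650.
V₂ = V₁·(sin θ₂/sin θ₁) = 1710·(0.5650/0.2164) = 4463.57 m/s.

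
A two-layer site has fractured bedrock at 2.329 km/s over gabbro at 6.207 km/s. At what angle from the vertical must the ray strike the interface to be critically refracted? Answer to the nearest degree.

Critical incidence: sin θ_c = V₁/V₂ = 2.329/6.207 = 0.3752.
θ_c = arcsin 0.3752 = 22.04°.

22°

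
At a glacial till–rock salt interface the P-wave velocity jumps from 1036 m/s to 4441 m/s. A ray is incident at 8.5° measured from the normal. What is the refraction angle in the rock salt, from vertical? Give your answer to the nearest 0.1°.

39.3°

Snell's law: sin θ₂ = (V₂/V₁)·sin θ₁ = (4441/1036)·sin 8.5° = 0.6336.
θ₂ = sin⁻¹(0.6336) = 39.32° (from vertical).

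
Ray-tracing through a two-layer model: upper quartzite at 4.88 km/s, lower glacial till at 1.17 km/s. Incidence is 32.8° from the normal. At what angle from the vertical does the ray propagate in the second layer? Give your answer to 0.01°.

7.46°

sin θ₁/V₁ = sin θ₂/V₂ ⇒ sin θ₂ = 1.17·sin 32.8°/4.88 = 1.17·0.5417/4.88 = 0.1299.
θ₂ = sin⁻¹(0.1299) = 7.46° (from vertical).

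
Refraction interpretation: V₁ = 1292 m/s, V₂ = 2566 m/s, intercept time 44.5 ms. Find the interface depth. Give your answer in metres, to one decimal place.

θ_c = arcsin(1292/2566) = 30.23°; cos θ_c = 0.8640.
tᵢ = 2h cos θ_c/V₁ ⇒ h = tᵢ·V₁/(2 cos θ_c) = 0.0445·1292/(2·0.8640) = 33.27 m.

33.3 m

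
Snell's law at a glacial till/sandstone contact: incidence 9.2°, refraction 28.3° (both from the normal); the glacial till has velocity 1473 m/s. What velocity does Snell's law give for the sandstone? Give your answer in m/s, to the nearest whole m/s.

Snell's law: sin 9.2°/V₁ = sin 28.3°/V₂.
V₂ = V₁·sin 28.3°/sin 9.2° = 1473 × 2.9653 = 4367.82 m/s.

4368 m/s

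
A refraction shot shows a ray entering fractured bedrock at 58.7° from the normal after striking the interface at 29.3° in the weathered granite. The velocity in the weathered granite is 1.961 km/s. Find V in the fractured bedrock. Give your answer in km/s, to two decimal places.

Snell's law: sin 29.3°/V₁ = sin 58.7°/V₂.
V₂ = V₁·sin 58.7°/sin 29.3° = 1.961 × 1.7460 = 3.42 km/s.

3.42 km/s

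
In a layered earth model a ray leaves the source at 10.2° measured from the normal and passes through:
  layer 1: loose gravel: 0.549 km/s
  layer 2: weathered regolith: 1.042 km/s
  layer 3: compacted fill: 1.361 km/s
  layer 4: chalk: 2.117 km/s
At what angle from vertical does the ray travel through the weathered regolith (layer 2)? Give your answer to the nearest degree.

Ray parameter p = sin 10.2° / 0.549 = 3.2256e-01 s/km.
sin θ_2 = p·V_2 = 3.2256e-01 × 1.042 = 0.3361.
θ_2 = arcsin 0.3361 = 19.64°.

20°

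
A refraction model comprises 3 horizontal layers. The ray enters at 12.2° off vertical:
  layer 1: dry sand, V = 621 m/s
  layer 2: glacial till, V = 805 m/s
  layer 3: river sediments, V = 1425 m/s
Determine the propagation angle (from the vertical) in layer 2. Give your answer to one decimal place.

Snell's law across each interface conserves sin θ / V, so sin θ_2 = V_2·sin θ₁/V₁.
sin θ_2 = 805 × sin 12.2° / 621 = 0.2739.
θ_2 = arcsin 0.2739 = 15.90°.

15.9°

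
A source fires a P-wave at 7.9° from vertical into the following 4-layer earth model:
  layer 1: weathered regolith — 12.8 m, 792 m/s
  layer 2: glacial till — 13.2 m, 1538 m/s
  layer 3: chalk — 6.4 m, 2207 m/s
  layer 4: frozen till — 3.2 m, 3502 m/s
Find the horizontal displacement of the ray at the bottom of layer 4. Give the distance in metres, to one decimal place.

10.5 m

Apply Snell's law at each interface; in layer i the horizontal offset is hᵢ·tan θᵢ.
Layer 1: θ = 7.90°; offset = 12.8·tan 7.90° = 1.776 m.
Layer 2: sin θ = 1538·sin 7.9°/792 = 0.2669, θ = 15.48°; offset = 13.2·tan 15.48° = 3.656 m.
Layer 3: sin θ = 2207·sin 7.9°/792 = 0.3830, θ = 22.52°; offset = 6.4·tan 22.52° = 2.654 m.
Layer 4: sin θ = 3502·sin 7.9°/792 = 0.6077, θ = 37.43°; offset = 3.2·tan 37.43° = 2.449 m.
Total horizontal offset = 10.534 m.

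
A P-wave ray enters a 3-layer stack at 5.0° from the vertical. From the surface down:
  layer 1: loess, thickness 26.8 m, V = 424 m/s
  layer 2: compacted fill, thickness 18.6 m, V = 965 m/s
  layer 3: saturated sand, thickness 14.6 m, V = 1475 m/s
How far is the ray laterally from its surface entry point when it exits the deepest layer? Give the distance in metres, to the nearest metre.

Ray parameter p = sin 5.0° / 424 m/s = 2.0556e-04 s/m.
Layer 1: θ = 5.00°; offset = 26.8·tan 5.00° = 2.345 m.
Layer 2: sin θ = p·965 = 0.1984 → θ = 11.44°; offset = 18.6·tan 11.44° = 3.764 m.
Layer 3: sin θ = p·1475 = 0.3032 → θ = 17.65°; offset = 14.6·tan 17.65° = 4.645 m.
Σ offsets = 10.754 m.

11 m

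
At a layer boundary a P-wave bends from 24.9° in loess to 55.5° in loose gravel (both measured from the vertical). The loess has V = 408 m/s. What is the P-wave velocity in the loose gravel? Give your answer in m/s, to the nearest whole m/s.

799 m/s

sin 24.9° = 0.4210; sin 55.5° = 0.8241.
V₂ = V₁·(sin θ₂/sin θ₁) = 408·(0.8241/0.4210) = 798.61 m/s.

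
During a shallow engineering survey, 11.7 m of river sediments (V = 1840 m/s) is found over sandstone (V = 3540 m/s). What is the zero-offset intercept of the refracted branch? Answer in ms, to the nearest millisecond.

θ_c = arcsin(V₁/V₂) = arcsin(1840/3540) = 31.32°; cos θ_c = 0.8543.
tᵢ = 2h·cos θ_c / V₁ = 2·11.7·0.8543 / 1840 = 0.01086 s.

11 ms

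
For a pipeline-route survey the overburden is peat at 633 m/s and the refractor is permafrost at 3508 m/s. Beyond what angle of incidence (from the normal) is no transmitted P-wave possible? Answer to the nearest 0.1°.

At critical incidence the refracted ray runs along the interface (θ₂ = 90°), so sin θ_c = V₁/V₂.
θ_c = arcsin(633/3508) = arcsin 0.1804 = 10.40°.

10.4°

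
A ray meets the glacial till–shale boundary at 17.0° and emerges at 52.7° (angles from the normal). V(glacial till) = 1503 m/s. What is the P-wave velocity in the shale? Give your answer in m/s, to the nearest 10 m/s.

4090 m/s

sin 17.0° = 0.2924; sin 52.7° = 0.7955.
V₂ = V₁·(sin θ₂/sin θ₁) = 1503·(0.7955/0.2924) = 4089.30 m/s.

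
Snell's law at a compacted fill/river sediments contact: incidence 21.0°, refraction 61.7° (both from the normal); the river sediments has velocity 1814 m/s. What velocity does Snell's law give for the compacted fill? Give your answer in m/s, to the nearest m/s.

738 m/s

Snell's law: sin 21.0°/V₁ = sin 61.7°/V₂.
V₁ = V₂·sin 21.0°/sin 61.7° = 1814 × 0.4070 = 738.33 m/s.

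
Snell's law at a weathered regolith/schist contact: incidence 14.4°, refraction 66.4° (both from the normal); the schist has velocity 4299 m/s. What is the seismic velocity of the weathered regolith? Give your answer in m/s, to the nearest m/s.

Snell's law: sin 14.4°/V₁ = sin 66.4°/V₂.
V₁ = V₂·sin 14.4°/sin 66.4° = 4299 × 0.2714 = 1166.70 m/s.

1167 m/s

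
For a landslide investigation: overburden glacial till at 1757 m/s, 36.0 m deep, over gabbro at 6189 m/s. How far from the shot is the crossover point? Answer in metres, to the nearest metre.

96 m

x_cross = 2h·√((V₂+V₁)/(V₂−V₁)).
(V₂+V₁)/(V₂−V₁) = (6189+1757)/(6189−1757) = 1.7929; √ = 1.3390.
x_cross = 2·36.0·1.3390 = 96.41 m.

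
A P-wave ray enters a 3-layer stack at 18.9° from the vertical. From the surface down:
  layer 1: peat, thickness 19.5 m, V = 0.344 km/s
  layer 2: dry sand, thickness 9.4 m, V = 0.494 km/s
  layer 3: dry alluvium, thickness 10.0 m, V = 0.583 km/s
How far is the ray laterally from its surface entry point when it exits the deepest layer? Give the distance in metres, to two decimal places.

18.18 m

Apply Snell's law at each interface; in layer i the horizontal offset is hᵢ·tan θᵢ.
Layer 1: θ = 18.90°; offset = 19.5·tan 18.90° = 6.6763 m.
Layer 2: sin θ = 0.494·sin 18.9°/0.344 = 0.4652, θ = 27.72°; offset = 9.4·tan 27.72° = 4.9394 m.
Layer 3: sin θ = 0.583·sin 18.9°/0.344 = 0.5490, θ = 33.30°; offset = 10.0·tan 33.30° = 6.5678 m.
Total horizontal offset = 18.1835 m.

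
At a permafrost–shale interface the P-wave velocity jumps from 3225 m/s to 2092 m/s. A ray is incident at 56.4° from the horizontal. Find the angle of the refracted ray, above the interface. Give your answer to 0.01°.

Angle from the normal: 90° − 56.4° = 33.6°.
Snell's law: sin θ₂ = (V₂/V₁)·sin θ₁ = (2092/3225)·sin 33.6° = 0.3590.
θ₂ = sin⁻¹(0.3590) = 21.04° (from vertical).
From the interface: 90° − 21.04° = 68.96°.

68.96°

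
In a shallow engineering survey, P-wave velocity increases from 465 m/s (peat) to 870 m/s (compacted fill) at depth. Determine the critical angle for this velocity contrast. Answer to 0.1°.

32.3°

Critical incidence: sin θ_c = V₁/V₂ = 465/870 = 0.5345.
θ_c = arcsin 0.5345 = 32.31°.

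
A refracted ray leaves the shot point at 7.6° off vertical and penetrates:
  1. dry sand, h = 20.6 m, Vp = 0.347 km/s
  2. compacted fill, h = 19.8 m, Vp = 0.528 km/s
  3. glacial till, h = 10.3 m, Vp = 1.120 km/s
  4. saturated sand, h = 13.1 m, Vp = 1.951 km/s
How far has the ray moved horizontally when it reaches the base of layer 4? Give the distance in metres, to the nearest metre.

p = sin θ₁/V₁ = sin 7.6°/0.347 = 3.8114e-01 s/km is conserved through the stack.
Layer 1: θ = 7.60°; offset = 20.6·tan 7.60° = 2.749 m.
Layer 2: sin θ = p·0.528 = 0.2012 → θ = 11.61°; offset = 19.8·tan 11.61° = 4.068 m.
Layer 3: sin θ = p·1.120 = 0.4269 → θ = 25.27°; offset = 10.3·tan 25.27° = 4.862 m.
Layer 4: sin θ = p·1.951 = 0.7436 → θ = 48.04°; offset = 13.1·tan 48.04° = 14.569 m.
Total horizontal offset = 26.248 m.

26 m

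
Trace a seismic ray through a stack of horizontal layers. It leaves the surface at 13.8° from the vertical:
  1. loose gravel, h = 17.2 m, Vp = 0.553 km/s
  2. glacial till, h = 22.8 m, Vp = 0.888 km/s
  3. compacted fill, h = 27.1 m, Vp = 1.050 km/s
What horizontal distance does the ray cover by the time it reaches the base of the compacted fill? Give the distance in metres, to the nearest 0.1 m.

27.4 m

p = sin θ₁/V₁ = sin 13.8°/0.553 = 4.3134e-01 s/km is conserved through the stack.
Layer 1: θ = 13.80°; offset = 17.2·tan 13.80° = 4.225 m.
Layer 2: sin θ = p·0.888 = 0.3830 → θ = 22.52°; offset = 22.8·tan 22.52° = 9.454 m.
Layer 3: sin θ = p·1.050 = 0.4529 → θ = 26.93°; offset = 27.1·tan 26.93° = 13.767 m.
Σ offsets = 27.446 m.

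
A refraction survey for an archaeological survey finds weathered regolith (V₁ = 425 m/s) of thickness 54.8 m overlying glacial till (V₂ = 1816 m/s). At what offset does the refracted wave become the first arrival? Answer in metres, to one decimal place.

139.1 m

x_cross = 2h·√((V₂+V₁)/(V₂−V₁)).
(V₂+V₁)/(V₂−V₁) = (1816+425)/(1816−425) = 1.6111; √ = 1.2693.
x_cross = 2·54.8·1.2693 = 139.11 m.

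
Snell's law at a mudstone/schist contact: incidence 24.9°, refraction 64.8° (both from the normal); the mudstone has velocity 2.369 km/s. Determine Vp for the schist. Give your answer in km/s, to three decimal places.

sin 24.9° = 0.4210; sin 64.8° = 0.9048.
V₂ = V₁·(sin θ₂/sin θ₁) = 2.369·(0.9048/0.4210) = 5.091 km/s.

5.091 km/s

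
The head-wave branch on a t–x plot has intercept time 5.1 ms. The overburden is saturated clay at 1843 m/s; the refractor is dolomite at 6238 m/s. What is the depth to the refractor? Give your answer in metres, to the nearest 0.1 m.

h = tᵢ·V₁·V₂ / (2·√(V₂²−V₁²)).
√(V₂²−V₁²) = √(6238² − 1843²) = 5959.5 m/s.
h = 0.0051 s × 1843 × 6238 / (2 × 5959.5) = 4.92 m.

4.9 m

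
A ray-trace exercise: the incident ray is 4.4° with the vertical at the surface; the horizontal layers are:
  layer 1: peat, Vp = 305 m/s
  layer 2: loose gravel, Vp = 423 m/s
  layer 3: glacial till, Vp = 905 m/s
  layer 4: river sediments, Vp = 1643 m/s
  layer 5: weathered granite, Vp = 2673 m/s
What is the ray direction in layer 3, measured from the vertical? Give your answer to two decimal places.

Ray parameter p = sin 4.4° / 305 = 2.5154e-04 s/m.
sin θ_3 = p·V_3 = 2.5154e-04 × 905 = 0.2276.
θ_3 = arcsin 0.2276 = 13.16°.

13.16°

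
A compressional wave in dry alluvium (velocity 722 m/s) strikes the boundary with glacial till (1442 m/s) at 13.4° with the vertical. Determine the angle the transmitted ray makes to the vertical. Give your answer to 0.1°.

sin θ₁/V₁ = sin θ₂/V₂ ⇒ sin θ₂ = 1442·sin 13.4°/722 = 1442·0.2317/722 = 0.4629.
θ₂ = sin⁻¹(0.4629) = 27.57° (from vertical).

27.6°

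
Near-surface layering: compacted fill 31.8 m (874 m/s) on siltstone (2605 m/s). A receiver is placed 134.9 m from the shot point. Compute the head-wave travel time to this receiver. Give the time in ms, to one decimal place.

θ_c = arcsin(V₁/V₂) = arcsin(874/2605) = 19.60°, cos θ_c = 0.9420.
Intercept time tᵢ = 2h cos θ_c / V₁ = 2·31.8·0.9420/874 = 0.06855 s.
t = x/V₂ + tᵢ = 134.9/2605 + 0.06855 = 0.12034 s.

120.3 ms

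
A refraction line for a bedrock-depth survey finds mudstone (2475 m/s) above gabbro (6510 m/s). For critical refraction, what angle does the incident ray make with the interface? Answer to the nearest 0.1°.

Critical incidence: sin θ_c = V₁/V₂ = 2475/6510 = 0.3802.
θ_c = arcsin 0.3802 = 22.35°.
Measured from the interface: 90° − 22.35° = 67.65°.

67.7°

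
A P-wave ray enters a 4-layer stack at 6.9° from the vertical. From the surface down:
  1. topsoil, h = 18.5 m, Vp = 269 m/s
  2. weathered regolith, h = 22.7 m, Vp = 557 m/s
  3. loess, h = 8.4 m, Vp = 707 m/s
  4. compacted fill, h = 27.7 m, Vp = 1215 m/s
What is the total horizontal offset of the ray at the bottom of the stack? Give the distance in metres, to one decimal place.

28.8 m

Ray parameter p = sin 6.9° / 269 m/s = 4.4661e-04 s/m.
Layer 1: θ = 6.90°; offset = 18.5·tan 6.90° = 2.239 m.
Layer 2: sin θ = p·557 = 0.2488 → θ = 14.40°; offset = 22.7·tan 14.40° = 5.830 m.
Layer 3: sin θ = p·707 = 0.3157 → θ = 18.41°; offset = 8.4·tan 18.41° = 2.795 m.
Layer 4: sin θ = p·1215 = 0.5426 → θ = 32.86°; offset = 27.7·tan 32.86° = 17.894 m.
Summing the layer offsets gives 28.758 m.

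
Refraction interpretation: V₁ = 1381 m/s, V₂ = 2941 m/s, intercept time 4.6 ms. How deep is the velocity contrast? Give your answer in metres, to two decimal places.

3.60 m

h = tᵢ·V₁·V₂ / (2·√(V₂²−V₁²)).
√(V₂²−V₁²) = √(2941² − 1381²) = 2596.6 m/s.
h = 0.0046 s × 1381 × 2941 / (2 × 2596.6) = 3.60 m.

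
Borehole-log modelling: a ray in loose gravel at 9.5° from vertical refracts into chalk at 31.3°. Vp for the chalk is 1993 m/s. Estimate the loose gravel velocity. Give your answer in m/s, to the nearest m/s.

Snell's law: sin 9.5°/V₁ = sin 31.3°/V₂.
V₁ = V₂·sin 9.5°/sin 31.3° = 1993 × 0.3177 = 633.16 m/s.

633 m/s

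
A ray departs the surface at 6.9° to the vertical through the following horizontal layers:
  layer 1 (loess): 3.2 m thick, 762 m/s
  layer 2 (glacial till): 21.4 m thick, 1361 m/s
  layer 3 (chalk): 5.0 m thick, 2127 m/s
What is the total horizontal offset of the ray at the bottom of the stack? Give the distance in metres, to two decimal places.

Apply Snell's law at each interface; in layer i the horizontal offset is hᵢ·tan θᵢ.
Layer 1: θ = 6.90°; offset = 3.2·tan 6.90° = 0.3872 m.
Layer 2: sin θ = 1361·sin 6.9°/762 = 0.2146, θ = 12.39°; offset = 21.4·tan 12.39° = 4.7014 m.
Layer 3: sin θ = 2127·sin 6.9°/762 = 0.3353, θ = 19.59°; offset = 5.0·tan 19.59° = 1.7798 m.
Σ offsets = 6.8684 m.

6.87 m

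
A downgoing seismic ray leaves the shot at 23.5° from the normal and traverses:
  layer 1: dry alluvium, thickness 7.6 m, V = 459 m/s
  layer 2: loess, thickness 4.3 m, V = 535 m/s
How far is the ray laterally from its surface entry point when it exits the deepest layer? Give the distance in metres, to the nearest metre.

6 m

Ray parameter p = sin 23.5° / 459 m/s = 8.6873e-04 s/m.
Layer 1: θ = 23.50°; offset = 7.6·tan 23.50° = 3.305 m.
Layer 2: sin θ = p·535 = 0.4648 → θ = 27.70°; offset = 4.3·tan 27.70° = 2.257 m.
Total horizontal offset = 5.562 m.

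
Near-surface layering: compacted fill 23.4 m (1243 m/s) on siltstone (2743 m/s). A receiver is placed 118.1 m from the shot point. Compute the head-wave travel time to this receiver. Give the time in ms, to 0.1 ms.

t = x/V₂ + 2h·√(V₂²−V₁²)/(V₁V₂).
√(V₂²−V₁²) = √(2743²−1243²) = 2445.2 m/s; delay term = 2·23.4·2445.2/(1243·2743) = 0.03356 s.
t = 118.1/2743 + 0.03356 = 0.07662 s.

76.6 ms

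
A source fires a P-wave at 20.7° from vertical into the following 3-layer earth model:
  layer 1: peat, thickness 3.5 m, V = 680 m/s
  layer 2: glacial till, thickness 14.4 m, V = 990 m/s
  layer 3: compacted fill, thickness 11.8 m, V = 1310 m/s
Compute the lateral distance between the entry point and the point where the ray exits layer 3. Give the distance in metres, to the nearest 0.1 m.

Apply Snell's law at each interface; in layer i the horizontal offset is hᵢ·tan θᵢ.
Layer 1: θ = 20.70°; offset = 3.5·tan 20.70° = 1.323 m.
Layer 2: sin θ = 990·sin 20.7°/680 = 0.5146, θ = 30.97°; offset = 14.4·tan 30.97° = 8.643 m.
Layer 3: sin θ = 1310·sin 20.7°/680 = 0.6810, θ = 42.92°; offset = 11.8·tan 42.92° = 10.972 m.
Summing the layer offsets gives 20.938 m.

20.9 m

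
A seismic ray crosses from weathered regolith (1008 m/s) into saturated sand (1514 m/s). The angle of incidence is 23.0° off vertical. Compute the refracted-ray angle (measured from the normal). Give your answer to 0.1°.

sin θ₁/V₁ = sin θ₂/V₂ ⇒ sin θ₂ = 1514·sin 23.0°/1008 = 1514·0.3907/1008 = 0.5869.
θ₂ = sin⁻¹(0.5869) = 35.94° (from vertical).

35.9°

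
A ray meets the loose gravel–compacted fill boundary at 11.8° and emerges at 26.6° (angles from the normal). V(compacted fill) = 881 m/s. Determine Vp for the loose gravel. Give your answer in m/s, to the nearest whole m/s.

sin 11.8° = 0.2045; sin 26.6° = 0.4478.
V₁ = V₂·(sin θ₁/sin θ₂) = 881·(0.2045/0.4478) = 402.36 m/s.

402 m/s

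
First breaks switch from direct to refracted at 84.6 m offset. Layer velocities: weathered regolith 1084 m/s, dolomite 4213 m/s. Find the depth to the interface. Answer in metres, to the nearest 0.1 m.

32.5 m

x_cross = 2h·√((V₂+V₁)/(V₂−V₁)) → h = x_cross / (2·√((V₂+V₁)/(V₂−V₁))).
√((V₂+V₁)/(V₂−V₁)) = √((4213+1084)/(4213−1084)) = 1.3011.
h = 84.6 / (2·1.3011) = 32.51 m.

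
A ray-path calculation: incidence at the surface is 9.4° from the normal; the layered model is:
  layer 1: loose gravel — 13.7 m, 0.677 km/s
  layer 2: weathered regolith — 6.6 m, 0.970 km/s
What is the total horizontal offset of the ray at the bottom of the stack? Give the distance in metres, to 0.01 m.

3.86 m

Ray parameter p = sin 9.4° / 0.677 km/s = 2.4125e-01 s/km.
Layer 1: θ = 9.40°; offset = 13.7·tan 9.40° = 2.2680 m.
Layer 2: sin θ = p·0.970 = 0.2340 → θ = 13.53°; offset = 6.6·tan 13.53° = 1.5886 m.
Σ offsets = 3.8566 m.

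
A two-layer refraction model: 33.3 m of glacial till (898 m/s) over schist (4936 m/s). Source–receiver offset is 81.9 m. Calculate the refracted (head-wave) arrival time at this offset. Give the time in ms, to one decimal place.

89.5 ms

θ_c = arcsin(V₁/V₂) = arcsin(898/4936) = 10.48°, cos θ_c = 0.9833.
Intercept time tᵢ = 2h cos θ_c / V₁ = 2·33.3·0.9833/898 = 0.07293 s.
t = x/V₂ + tᵢ = 81.9/4936 + 0.07293 = 0.08952 s.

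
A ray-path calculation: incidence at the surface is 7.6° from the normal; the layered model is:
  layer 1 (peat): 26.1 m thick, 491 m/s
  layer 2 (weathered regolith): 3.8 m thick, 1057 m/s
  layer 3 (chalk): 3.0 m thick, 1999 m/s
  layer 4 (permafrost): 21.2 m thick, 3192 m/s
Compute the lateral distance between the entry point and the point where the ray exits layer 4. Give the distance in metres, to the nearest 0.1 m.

42.2 m

Ray parameter p = sin 7.6° / 491 m/s = 2.6936e-04 s/m.
Layer 1: θ = 7.60°; offset = 26.1·tan 7.60° = 3.482 m.
Layer 2: sin θ = p·1057 = 0.2847 → θ = 16.54°; offset = 3.8·tan 16.54° = 1.129 m.
Layer 3: sin θ = p·1999 = 0.5385 → θ = 32.58°; offset = 3.0·tan 32.58° = 1.917 m.
Layer 4: sin θ = p·3192 = 0.8598 → θ = 59.29°; offset = 21.2·tan 59.29° = 35.697 m.
Summing the layer offsets gives 42.225 m.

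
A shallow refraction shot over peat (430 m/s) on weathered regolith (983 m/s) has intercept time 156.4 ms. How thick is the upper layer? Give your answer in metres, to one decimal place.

37.4 m

θ_c = arcsin(430/983) = 25.94°; cos θ_c = 0.8992.
tᵢ = 2h cos θ_c/V₁ ⇒ h = tᵢ·V₁/(2 cos θ_c) = 0.1564·430/(2·0.8992) = 37.39 m.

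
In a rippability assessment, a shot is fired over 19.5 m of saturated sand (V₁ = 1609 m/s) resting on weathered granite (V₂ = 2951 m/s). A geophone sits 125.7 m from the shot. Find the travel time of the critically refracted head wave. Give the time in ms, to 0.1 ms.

t = x/V₂ + 2h·√(V₂²−V₁²)/(V₁V₂).
√(V₂²−V₁²) = √(2951²−1609²) = 2473.8 m/s; delay term = 2·19.5·2473.8/(1609·2951) = 0.02032 s.
t = 125.7/2951 + 0.02032 = 0.06291 s.

62.9 ms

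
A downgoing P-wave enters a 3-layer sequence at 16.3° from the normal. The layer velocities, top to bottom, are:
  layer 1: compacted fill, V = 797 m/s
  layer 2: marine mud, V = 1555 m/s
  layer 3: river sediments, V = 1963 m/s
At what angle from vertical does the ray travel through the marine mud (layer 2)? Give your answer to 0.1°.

Snell's law across each interface conserves sin θ / V, so sin θ_2 = V_2·sin θ₁/V₁.
sin θ_2 = 1555 × sin 16.3° / 797 = 0.5476.
θ_2 = arcsin 0.5476 = 33.20°.

33.2°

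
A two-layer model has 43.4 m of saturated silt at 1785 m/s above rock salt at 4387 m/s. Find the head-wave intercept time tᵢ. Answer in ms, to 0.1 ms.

44.4 ms

tᵢ = 2h·√(V₂²−V₁²)/(V₁V₂).
√(V₂²−V₁²) = √(4387²−1785²) = 4007.4 m/s.
tᵢ = 2·43.4·4007.4/(1785·4387) = 0.04442 s.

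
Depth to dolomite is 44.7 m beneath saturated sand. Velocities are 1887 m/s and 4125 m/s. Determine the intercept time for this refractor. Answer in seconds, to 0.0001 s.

θ_c = arcsin(V₁/V₂) = arcsin(1887/4125) = 27.22°; cos θ_c = 0.8892.
tᵢ = 2h·cos θ_c / V₁ = 2·44.7·0.8892 / 1887 = 0.04213 s.

0.0421 s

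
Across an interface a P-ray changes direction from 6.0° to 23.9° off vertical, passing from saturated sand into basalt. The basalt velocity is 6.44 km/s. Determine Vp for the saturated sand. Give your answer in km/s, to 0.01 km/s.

Snell's law: sin 6.0°/V₁ = sin 23.9°/V₂.
V₁ = V₂·sin 6.0°/sin 23.9° = 6.44 × 0.2580 = 1.66 km/s.

1.66 km/s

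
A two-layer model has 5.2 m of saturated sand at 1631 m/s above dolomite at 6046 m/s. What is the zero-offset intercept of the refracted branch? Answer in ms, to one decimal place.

6.1 ms

tᵢ = 2h·√(V₂²−V₁²)/(V₁V₂).
√(V₂²−V₁²) = √(6046²−1631²) = 5821.9 m/s.
tᵢ = 2·5.2·5821.9/(1631·6046) = 0.00614 s.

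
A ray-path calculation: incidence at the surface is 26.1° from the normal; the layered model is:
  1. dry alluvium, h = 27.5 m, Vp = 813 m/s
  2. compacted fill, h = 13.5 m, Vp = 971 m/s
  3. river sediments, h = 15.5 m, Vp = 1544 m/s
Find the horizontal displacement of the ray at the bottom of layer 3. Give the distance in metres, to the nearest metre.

Apply Snell's law at each interface; in layer i the horizontal offset is hᵢ·tan θᵢ.
Layer 1: θ = 26.10°; offset = 27.5·tan 26.10° = 13.472 m.
Layer 2: sin θ = 971·sin 26.1°/813 = 0.5254, θ = 31.70°; offset = 13.5·tan 31.70° = 8.337 m.
Layer 3: sin θ = 1544·sin 26.1°/813 = 0.8355, θ = 56.67°; offset = 15.5·tan 56.67° = 23.568 m.
Total horizontal offset = 45.377 m.

45 m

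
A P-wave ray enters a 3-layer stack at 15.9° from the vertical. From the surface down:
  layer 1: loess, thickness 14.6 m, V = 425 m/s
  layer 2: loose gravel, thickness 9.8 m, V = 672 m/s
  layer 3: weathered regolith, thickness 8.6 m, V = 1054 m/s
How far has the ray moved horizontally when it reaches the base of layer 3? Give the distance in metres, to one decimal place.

16.8 m

Apply Snell's law at each interface; in layer i the horizontal offset is hᵢ·tan θᵢ.
Layer 1: θ = 15.90°; offset = 14.6·tan 15.90° = 4.159 m.
Layer 2: sin θ = 672·sin 15.9°/425 = 0.4332, θ = 25.67°; offset = 9.8·tan 25.67° = 4.710 m.
Layer 3: sin θ = 1054·sin 15.9°/425 = 0.6794, θ = 42.80°; offset = 8.6·tan 42.80° = 7.963 m.
Summing the layer offsets gives 16.832 m.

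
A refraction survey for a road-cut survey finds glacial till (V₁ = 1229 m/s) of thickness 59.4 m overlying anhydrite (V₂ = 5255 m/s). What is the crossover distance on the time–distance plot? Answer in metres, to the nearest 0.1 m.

θ_c = arcsin(1229/5255) = 13.53°, so cos θ_c = 0.9723 and tᵢ = 2h cos θ_c/V₁ = 0.0940 s.
At crossover x/V₁ = x/V₂ + tᵢ ⇒ x = tᵢ/(1/V₁ − 1/V₂) = 0.09398/(8.1367e-04 − 1.9029e-04) = 150.77 m.

150.8 m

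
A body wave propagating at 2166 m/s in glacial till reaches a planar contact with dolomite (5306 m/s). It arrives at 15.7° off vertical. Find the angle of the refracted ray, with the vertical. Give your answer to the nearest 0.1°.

41.5°

Snell's law: sin θ₂ = (V₂/V₁)·sin θ₁ = (5306/2166)·sin 15.7° = 0.6629.
θ₂ = arcsin 0.6629 = 41.52° from the normal.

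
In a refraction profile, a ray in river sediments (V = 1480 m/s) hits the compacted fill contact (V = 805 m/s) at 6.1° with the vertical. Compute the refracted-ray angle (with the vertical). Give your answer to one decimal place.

3.3°

sin θ₁/V₁ = sin θ₂/V₂ ⇒ sin θ₂ = 805·sin 6.1°/1480 = 805·0.1063/1480 = 0.0578.
θ₂ = sin⁻¹(0.0578) = 3.31° (from vertical).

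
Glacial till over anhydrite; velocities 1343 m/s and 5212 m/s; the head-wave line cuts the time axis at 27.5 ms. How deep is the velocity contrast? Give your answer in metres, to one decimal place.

19.1 m

h = tᵢ·V₁·V₂ / (2·√(V₂²−V₁²)).
√(V₂²−V₁²) = √(5212² − 1343²) = 5036.0 m/s.
h = 0.0275 s × 1343 × 5212 / (2 × 5036.0) = 19.11 m.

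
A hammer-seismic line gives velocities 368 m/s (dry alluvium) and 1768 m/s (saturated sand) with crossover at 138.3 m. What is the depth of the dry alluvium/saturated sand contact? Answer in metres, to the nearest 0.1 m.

56.0 m

h = (x_cross/2)·√((V₂−V₁)/(V₂+V₁)).
(V₂−V₁)/(V₂+V₁) = (1768−368)/(1768+368) = 0.6554; √ = 0.8096.
h = (138.3/2)·0.8096 = 55.98 m.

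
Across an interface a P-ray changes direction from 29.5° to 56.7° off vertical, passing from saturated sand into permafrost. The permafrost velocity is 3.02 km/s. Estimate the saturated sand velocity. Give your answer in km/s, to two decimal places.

1.78 km/s

Snell's law: sin 29.5°/V₁ = sin 56.7°/V₂.
V₁ = V₂·sin 29.5°/sin 56.7° = 3.02 × 0.5892 = 1.78 km/s.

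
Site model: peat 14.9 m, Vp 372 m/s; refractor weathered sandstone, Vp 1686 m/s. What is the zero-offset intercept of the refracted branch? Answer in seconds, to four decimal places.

0.0781 s

θ_c = arcsin(V₁/V₂) = arcsin(372/1686) = 12.75°; cos θ_c = 0.9754.
tᵢ = 2h·cos θ_c / V₁ = 2·14.9·0.9754 / 372 = 0.07813 s.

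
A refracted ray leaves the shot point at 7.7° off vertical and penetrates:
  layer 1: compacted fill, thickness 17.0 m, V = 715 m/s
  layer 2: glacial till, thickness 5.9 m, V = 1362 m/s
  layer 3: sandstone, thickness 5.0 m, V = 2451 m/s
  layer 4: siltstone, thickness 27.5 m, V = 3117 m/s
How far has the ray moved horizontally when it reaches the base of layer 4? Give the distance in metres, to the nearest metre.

Apply Snell's law at each interface; in layer i the horizontal offset is hᵢ·tan θᵢ.
Layer 1: θ = 7.70°; offset = 17.0·tan 7.70° = 2.298 m.
Layer 2: sin θ = 1362·sin 7.7°/715 = 0.2552, θ = 14.79°; offset = 5.9·tan 14.79° = 1.557 m.
Layer 3: sin θ = 2451·sin 7.7°/715 = 0.4593, θ = 27.34°; offset = 5.0·tan 27.34° = 2.585 m.
Layer 4: sin θ = 3117·sin 7.7°/715 = 0.5841, θ = 35.74°; offset = 27.5·tan 35.74° = 19.790 m.
Σ offsets = 26.231 m.

26 m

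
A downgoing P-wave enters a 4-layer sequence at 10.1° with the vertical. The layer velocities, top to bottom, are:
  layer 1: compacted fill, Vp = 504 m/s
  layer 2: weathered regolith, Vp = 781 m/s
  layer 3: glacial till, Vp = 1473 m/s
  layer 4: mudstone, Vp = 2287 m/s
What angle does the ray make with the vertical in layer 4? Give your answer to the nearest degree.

53°

Ray parameter p = sin 10.1° / 504 = 3.4795e-04 s/m.
sin θ_4 = p·V_4 = 3.4795e-04 × 2287 = 0.7958.
θ_4 = arcsin 0.7958 = 52.73°.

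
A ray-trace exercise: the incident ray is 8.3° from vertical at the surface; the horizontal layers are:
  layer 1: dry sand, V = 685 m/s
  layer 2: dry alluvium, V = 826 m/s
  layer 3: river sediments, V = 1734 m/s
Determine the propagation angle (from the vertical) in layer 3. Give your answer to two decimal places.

Ray parameter p = sin 8.3° / 685 = 2.1074e-04 s/m.
sin θ_3 = p·V_3 = 2.1074e-04 × 1734 = 0.3654.
θ_3 = 21.43° from the vertical.

21.43°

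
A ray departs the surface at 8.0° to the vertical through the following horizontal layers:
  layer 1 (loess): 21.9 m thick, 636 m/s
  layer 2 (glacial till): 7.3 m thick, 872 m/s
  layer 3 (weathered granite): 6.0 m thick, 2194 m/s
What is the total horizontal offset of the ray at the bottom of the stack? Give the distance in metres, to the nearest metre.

8 m

p = sin θ₁/V₁ = sin 8.0°/636 = 2.1883e-04 s/m is conserved through the stack.
Layer 1: θ = 8.00°; offset = 21.9·tan 8.00° = 3.078 m.
Layer 2: sin θ = p·872 = 0.1908 → θ = 11.00°; offset = 7.3·tan 11.00° = 1.419 m.
Layer 3: sin θ = p·2194 = 0.4801 → θ = 28.69°; offset = 6.0·tan 28.69° = 3.284 m.
Σ offsets = 7.781 m.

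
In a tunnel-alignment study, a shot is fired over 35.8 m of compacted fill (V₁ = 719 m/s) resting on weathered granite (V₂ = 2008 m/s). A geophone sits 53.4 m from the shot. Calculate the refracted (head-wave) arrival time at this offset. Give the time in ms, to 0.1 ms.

119.6 ms

t = x/V₂ + 2h·√(V₂²−V₁²)/(V₁V₂).
√(V₂²−V₁²) = √(2008²−719²) = 1874.9 m/s; delay term = 2·35.8·1874.9/(719·2008) = 0.09298 s.
t = 53.4/2008 + 0.09298 = 0.11957 s.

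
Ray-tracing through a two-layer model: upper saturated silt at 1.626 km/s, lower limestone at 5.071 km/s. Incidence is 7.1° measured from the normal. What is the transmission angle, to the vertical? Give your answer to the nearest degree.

23°

Snell's law: sin θ₂ = (V₂/V₁)·sin θ₁ = (5.071/1.626)·sin 7.1° = 0.3855.
θ₂ = sin⁻¹(0.3855) = 22.67° (from vertical).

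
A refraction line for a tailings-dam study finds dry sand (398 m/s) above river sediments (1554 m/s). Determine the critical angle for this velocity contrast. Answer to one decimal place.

Critical incidence: sin θ_c = V₁/V₂ = 398/1554 = 0.2561.
θ_c = arcsin 0.2561 = 14.84°.

14.8°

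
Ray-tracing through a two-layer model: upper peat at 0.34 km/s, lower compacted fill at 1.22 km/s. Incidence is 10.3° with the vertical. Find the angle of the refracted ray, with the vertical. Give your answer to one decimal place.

39.9°

Snell's law: sin θ₂ = (V₂/V₁)·sin θ₁ = (1.22/0.34)·sin 10.3° = 0.6416.
θ₂ = sin⁻¹(0.6416) = 39.91° (from vertical).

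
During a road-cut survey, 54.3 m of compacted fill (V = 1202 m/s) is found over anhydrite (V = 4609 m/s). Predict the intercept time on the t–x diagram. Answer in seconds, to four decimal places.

0.0872 s

tᵢ = 2h·√(V₂²−V₁²)/(V₁V₂).
√(V₂²−V₁²) = √(4609²−1202²) = 4449.5 m/s.
tᵢ = 2·54.3·4449.5/(1202·4609) = 0.08722 s.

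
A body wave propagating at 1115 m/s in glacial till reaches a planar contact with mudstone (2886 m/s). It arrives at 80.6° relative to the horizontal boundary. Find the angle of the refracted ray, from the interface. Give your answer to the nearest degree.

65°

Convert to the normal: θ₁ = 90° − 80.6° = 9.4°.
Snell's law: sin θ₂ = (V₂/V₁)·sin θ₁ = (2886/1115)·sin 9.4° = 0.4227.
θ₂ = arcsin 0.4227 = 25.01° from the normal.
From the interface: 90° − 25.01° = 64.99°.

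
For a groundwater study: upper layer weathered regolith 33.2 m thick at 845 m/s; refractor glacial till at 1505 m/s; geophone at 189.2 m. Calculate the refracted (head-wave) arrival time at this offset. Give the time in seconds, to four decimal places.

0.1907 s

t = x/V₂ + 2h·√(V₂²−V₁²)/(V₁V₂).
√(V₂²−V₁²) = √(1505²−845²) = 1245.4 m/s; delay term = 2·33.2·1245.4/(845·1505) = 0.06503 s.
t = 189.2/1505 + 0.06503 = 0.19074 s.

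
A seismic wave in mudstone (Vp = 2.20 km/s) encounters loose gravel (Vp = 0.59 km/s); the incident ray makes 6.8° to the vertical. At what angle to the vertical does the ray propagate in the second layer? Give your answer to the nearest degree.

2°

sin θ₁/V₁ = sin θ₂/V₂ ⇒ sin θ₂ = 0.59·sin 6.8°/2.20 = 0.59·0.1184/2.20 = 0.0318.
θ₂ = arcsin 0.0318 = 1.82° from the normal.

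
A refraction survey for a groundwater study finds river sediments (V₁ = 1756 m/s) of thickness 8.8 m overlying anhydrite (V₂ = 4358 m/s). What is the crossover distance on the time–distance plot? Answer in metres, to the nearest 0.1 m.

x_cross = 2h·√((V₂+V₁)/(V₂−V₁)).
(V₂+V₁)/(V₂−V₁) = (4358+1756)/(4358−1756) = 2.3497; √ = 1.5329.
x_cross = 2·8.8·1.5329 = 26.98 m.

27.0 m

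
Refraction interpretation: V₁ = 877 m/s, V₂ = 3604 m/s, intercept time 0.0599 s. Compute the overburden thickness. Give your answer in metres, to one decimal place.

27.1 m

θ_c = arcsin(877/3604) = 14.08°; cos θ_c = 0.9699.
tᵢ = 2h cos θ_c/V₁ ⇒ h = tᵢ·V₁/(2 cos θ_c) = 0.0599·877/(2·0.9699) = 27.08 m.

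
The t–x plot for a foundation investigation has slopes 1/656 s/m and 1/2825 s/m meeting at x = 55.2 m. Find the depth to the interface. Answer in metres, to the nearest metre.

x_cross = 2h·√((V₂+V₁)/(V₂−V₁)) → h = x_cross / (2·√((V₂+V₁)/(V₂−V₁))).
√((V₂+V₁)/(V₂−V₁)) = √((2825+656)/(2825−656)) = 1.2668.
h = 55.2 / (2·1.2668) = 21.79 m.

22 m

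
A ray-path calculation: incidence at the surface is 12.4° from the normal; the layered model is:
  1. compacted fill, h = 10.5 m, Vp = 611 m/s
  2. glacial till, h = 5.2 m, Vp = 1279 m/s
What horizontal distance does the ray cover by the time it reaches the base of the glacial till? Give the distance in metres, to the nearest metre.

Apply Snell's law at each interface; in layer i the horizontal offset is hᵢ·tan θᵢ.
Layer 1: θ = 12.40°; offset = 10.5·tan 12.40° = 2.309 m.
Layer 2: sin θ = 1279·sin 12.4°/611 = 0.4495, θ = 26.71°; offset = 5.2·tan 26.71° = 2.617 m.
Total horizontal offset = 4.925 m.

5 m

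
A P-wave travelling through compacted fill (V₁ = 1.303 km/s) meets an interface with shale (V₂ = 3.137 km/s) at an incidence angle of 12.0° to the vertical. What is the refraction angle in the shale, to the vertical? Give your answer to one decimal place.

30.0°

Snell's law: sin θ₂ = (V₂/V₁)·sin θ₁ = (3.137/1.303)·sin 12.0° = 0.5006.
θ₂ = arcsin 0.5006 = 30.04° from the normal.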